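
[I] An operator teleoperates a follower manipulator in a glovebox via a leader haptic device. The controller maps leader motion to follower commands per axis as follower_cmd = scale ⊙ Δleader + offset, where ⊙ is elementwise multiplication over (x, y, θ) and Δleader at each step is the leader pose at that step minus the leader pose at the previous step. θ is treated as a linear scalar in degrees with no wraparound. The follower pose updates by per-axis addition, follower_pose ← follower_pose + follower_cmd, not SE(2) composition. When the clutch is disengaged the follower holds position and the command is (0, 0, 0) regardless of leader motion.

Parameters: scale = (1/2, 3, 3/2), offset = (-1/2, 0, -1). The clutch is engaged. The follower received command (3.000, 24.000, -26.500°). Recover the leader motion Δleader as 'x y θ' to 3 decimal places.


axis x: (3.000 − -1/2) / (1/2) = 7.000
axis y: (24.000 − 0) / (3) = 8.000
axis θ: (-26.500 − -1) / (3/2) = -17.000

7.000 8.000 -17.000


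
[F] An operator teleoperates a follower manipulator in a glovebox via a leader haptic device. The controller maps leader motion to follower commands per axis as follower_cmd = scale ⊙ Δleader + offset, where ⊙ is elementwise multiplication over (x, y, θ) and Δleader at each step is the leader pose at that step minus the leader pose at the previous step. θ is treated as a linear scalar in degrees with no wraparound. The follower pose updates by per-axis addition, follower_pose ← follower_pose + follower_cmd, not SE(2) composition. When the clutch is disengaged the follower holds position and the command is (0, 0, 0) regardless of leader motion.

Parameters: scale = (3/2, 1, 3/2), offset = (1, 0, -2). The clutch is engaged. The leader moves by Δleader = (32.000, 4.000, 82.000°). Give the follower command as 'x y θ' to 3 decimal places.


axis x: 3/2·32.000 + 1 = 49.000
axis y: 1·4.000 + 0 = 4.000
axis θ: 3/2·82.000 + -2 = 121.000

49.000 4.000 121.000


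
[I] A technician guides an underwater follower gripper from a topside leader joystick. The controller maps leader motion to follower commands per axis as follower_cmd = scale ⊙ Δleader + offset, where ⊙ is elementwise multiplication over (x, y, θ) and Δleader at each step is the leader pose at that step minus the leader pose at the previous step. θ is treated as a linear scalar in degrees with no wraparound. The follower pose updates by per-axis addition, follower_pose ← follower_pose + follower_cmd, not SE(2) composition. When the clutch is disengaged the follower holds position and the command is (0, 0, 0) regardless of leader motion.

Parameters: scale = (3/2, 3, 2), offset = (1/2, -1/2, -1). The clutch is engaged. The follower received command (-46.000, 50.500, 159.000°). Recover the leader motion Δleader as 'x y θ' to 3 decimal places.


axis x: (-46.000 − 1/2) / (3/2) = -31.000
axis y: (50.500 − -1/2) / (3) = 17.000
axis θ: (159.000 − -1) / (2) = 80.000

-31.000 17.000 80.000


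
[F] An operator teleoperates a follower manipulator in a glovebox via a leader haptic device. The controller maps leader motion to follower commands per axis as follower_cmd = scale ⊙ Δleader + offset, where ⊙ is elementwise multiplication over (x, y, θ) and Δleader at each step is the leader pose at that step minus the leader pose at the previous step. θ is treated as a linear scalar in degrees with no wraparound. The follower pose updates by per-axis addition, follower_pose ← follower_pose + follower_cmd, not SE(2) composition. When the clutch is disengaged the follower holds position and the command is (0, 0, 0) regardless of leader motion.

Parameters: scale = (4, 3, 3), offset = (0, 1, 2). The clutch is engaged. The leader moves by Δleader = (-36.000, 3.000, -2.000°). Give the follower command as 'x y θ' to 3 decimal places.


-144.000 10.000 -4.000

axis x: 4·-36.000 + 0 = -144.000
axis y: 3·3.000 + 1 = 10.000
axis θ: 3·-2.000 + 2 = -4.000


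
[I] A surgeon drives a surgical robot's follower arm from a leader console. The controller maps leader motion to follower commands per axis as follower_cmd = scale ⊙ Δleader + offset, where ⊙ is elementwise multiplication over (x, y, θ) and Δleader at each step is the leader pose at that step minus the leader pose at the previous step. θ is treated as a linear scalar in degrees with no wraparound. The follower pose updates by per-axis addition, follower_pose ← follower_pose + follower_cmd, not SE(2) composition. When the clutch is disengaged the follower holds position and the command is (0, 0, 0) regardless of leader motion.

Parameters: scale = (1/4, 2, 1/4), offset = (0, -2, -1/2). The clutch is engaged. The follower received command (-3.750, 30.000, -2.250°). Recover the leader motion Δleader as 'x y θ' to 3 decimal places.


axis x: (-3.750 − 0) / (1/4) = -15.000
axis y: (30.000 − -2) / (2) = 16.000
axis θ: (-2.250 − -1/2) / (1/4) = -7.000

-15.000 16.000 -7.000


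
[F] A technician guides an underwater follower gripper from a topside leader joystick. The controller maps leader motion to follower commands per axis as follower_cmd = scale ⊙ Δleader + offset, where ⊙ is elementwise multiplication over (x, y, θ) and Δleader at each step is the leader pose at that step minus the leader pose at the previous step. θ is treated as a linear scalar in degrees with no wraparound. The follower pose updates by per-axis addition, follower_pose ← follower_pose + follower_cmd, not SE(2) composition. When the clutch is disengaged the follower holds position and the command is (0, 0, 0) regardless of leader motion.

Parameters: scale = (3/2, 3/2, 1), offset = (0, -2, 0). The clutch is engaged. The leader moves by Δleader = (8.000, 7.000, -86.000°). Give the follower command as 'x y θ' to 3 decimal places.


axis x: 3/2·8.000 + 0 = 12.000
axis y: 3/2·7.000 + -2 = 8.500
axis θ: 1·-86.000 + 0 = -86.000

12.000 8.500 -86.000


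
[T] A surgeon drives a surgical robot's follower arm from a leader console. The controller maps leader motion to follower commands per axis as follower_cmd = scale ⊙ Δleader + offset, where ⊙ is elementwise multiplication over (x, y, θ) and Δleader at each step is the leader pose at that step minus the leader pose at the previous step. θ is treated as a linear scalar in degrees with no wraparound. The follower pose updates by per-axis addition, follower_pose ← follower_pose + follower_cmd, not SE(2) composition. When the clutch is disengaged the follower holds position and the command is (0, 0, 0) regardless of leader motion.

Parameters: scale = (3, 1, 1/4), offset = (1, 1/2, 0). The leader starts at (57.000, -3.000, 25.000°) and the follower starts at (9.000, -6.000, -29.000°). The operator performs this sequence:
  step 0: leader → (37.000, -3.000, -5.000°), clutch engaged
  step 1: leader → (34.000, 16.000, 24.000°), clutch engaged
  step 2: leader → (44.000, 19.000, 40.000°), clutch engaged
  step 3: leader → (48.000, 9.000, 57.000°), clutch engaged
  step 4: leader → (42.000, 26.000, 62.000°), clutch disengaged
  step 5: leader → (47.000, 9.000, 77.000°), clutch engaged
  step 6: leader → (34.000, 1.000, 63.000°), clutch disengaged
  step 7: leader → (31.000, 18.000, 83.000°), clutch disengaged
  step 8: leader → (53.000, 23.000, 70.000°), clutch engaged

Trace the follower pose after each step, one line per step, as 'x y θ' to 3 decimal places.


-50.000 -5.500 -36.500
-58.000 14.000 -29.250
-27.000 17.500 -25.250
-14.000 8.000 -21.000
-14.000 8.000 -21.000
2.000 -8.500 -17.250
2.000 -8.500 -17.250
2.000 -8.500 -17.250
69.000 -3.000 -20.500

step 0: Δleader=(-20.000, 0.000, -30.000°), engaged; cmd=(-59.000, 0.500, -7.500°) → follower=(-50.000, -5.500, -36.500°)
step 1: Δleader=(-3.000, 19.000, 29.000°), engaged; cmd=(-8.000, 19.500, 7.250°) → follower=(-58.000, 14.000, -29.250°)
step 2: Δleader=(10.000, 3.000, 16.000°), engaged; cmd=(31.000, 3.500, 4.000°) → follower=(-27.000, 17.500, -25.250°)
step 3: Δleader=(4.000, -10.000, 17.000°), engaged; cmd=(13.000, -9.500, 4.250°) → follower=(-14.000, 8.000, -21.000°)
step 4: Δleader=(-6.000, 17.000, 5.000°), disengaged; cmd=(0,0,0) → follower holds at (-14.000, 8.000, -21.000°)
step 5: Δleader=(5.000, -17.000, 15.000°), engaged; cmd=(16.000, -16.500, 3.750°) → follower=(2.000, -8.500, -17.250°)
step 6: Δleader=(-13.000, -8.000, -14.000°), disengaged; cmd=(0,0,0) → follower holds at (2.000, -8.500, -17.250°)
step 7: Δleader=(-3.000, 17.000, 20.000°), disengaged; cmd=(0,0,0) → follower holds at (2.000, -8.500, -17.250°)
step 8: Δleader=(22.000, 5.000, -13.000°), engaged; cmd=(67.000, 5.500, -3.250°) → follower=(69.000, -3.000, -20.500°)


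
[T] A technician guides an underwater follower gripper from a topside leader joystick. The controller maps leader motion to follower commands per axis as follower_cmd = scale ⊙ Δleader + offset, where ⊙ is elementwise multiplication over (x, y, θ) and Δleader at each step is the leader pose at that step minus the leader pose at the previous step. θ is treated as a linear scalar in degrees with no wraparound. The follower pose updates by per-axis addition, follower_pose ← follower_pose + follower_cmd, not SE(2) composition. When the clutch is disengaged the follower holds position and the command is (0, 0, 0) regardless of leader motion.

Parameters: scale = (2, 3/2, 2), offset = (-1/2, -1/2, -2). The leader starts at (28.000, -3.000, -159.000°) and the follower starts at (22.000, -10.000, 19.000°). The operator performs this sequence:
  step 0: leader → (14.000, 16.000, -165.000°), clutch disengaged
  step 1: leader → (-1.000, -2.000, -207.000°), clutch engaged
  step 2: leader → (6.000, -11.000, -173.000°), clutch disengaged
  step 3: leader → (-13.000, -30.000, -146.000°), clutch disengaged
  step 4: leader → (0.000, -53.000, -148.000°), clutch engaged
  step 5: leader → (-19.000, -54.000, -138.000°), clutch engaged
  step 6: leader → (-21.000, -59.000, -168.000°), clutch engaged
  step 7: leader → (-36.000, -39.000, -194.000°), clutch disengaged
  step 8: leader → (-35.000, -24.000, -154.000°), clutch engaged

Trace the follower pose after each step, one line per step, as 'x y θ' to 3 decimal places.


step 0: Δleader=(-14.000, 19.000, -6.000°), disengaged; cmd=(0,0,0) → follower holds at (22.000, -10.000, 19.000°)
step 1: Δleader=(-15.000, -18.000, -42.000°), engaged; cmd=(-30.500, -27.500, -86.000°) → follower=(-8.500, -37.500, -67.000°)
step 2: Δleader=(7.000, -9.000, 34.000°), disengaged; cmd=(0,0,0) → follower holds at (-8.500, -37.500, -67.000°)
step 3: Δleader=(-19.000, -19.000, 27.000°), disengaged; cmd=(0,0,0) → follower holds at (-8.500, -37.500, -67.000°)
step 4: Δleader=(13.000, -23.000, -2.000°), engaged; cmd=(25.500, -35.000, -6.000°) → follower=(17.000, -72.500, -73.000°)
step 5: Δleader=(-19.000, -1.000, 10.000°), engaged; cmd=(-38.500, -2.000, 18.000°) → follower=(-21.500, -74.500, -55.000°)
step 6: Δleader=(-2.000, -5.000, -30.000°), engaged; cmd=(-4.500, -8.000, -62.000°) → follower=(-26.000, -82.500, -117.000°)
step 7: Δleader=(-15.000, 20.000, -26.000°), disengaged; cmd=(0,0,0) → follower holds at (-26.000, -82.500, -117.000°)
step 8: Δleader=(1.000, 15.000, 40.000°), engaged; cmd=(1.500, 22.000, 78.000°) → follower=(-24.500, -60.500, -39.000°)

22.000 -10.000 19.000
-8.500 -37.500 -67.000
-8.500 -37.500 -67.000
-8.500 -37.500 -67.000
17.000 -72.500 -73.000
-21.500 -74.500 -55.000
-26.000 -82.500 -117.000
-26.000 -82.500 -117.000
-24.500 -60.500 -39.000


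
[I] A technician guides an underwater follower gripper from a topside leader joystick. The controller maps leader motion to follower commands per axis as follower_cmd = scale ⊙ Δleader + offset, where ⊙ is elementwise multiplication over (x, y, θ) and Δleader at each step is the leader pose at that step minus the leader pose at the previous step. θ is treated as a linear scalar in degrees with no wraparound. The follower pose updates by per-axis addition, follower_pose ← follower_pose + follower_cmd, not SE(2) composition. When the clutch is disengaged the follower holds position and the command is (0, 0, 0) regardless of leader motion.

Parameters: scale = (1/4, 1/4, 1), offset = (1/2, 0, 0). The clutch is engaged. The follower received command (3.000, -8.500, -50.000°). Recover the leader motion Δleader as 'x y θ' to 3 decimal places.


10.000 -34.000 -50.000

axis x: (3.000 − 1/2) / (1/4) = 10.000
axis y: (-8.500 − 0) / (1/4) = -34.000
axis θ: (-50.000 − 0) / (1) = -50.000


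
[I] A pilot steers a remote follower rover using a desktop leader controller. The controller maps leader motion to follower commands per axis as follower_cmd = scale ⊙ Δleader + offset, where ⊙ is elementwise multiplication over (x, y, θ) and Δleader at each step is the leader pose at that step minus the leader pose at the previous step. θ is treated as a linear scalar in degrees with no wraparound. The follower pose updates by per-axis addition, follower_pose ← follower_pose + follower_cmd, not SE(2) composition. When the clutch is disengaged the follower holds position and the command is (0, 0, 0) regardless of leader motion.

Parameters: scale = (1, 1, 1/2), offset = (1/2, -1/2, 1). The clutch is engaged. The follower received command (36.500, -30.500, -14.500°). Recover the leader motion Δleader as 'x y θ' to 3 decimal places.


axis x: (36.500 − 1/2) / (1) = 36.000
axis y: (-30.500 − -1/2) / (1) = -30.000
axis θ: (-14.500 − 1) / (1/2) = -31.000

36.000 -30.000 -31.000


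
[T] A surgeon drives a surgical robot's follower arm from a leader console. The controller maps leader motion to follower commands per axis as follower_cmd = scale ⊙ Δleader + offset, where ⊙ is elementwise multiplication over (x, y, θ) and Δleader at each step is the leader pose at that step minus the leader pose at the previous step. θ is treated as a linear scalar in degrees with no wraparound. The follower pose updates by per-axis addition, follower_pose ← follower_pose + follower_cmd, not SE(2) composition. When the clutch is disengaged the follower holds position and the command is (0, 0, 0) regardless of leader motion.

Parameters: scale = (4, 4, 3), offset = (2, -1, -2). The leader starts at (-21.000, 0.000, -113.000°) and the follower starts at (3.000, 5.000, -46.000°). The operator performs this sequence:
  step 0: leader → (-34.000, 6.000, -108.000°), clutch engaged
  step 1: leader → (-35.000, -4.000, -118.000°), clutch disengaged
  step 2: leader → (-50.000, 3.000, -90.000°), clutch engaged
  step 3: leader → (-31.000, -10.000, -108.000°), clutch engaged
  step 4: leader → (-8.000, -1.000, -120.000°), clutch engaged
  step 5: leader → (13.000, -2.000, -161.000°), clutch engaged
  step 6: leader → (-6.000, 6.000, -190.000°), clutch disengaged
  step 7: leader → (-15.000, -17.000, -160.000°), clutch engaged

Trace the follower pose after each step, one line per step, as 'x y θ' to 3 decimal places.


-47.000 28.000 -33.000
-47.000 28.000 -33.000
-105.000 55.000 49.000
-27.000 2.000 -7.000
67.000 37.000 -45.000
153.000 32.000 -170.000
153.000 32.000 -170.000
119.000 -61.000 -82.000

step 0: Δleader=(-13.000, 6.000, 5.000°), engaged; cmd=(-50.000, 23.000, 13.000°) → follower=(-47.000, 28.000, -33.000°)
step 1: Δleader=(-1.000, -10.000, -10.000°), disengaged; cmd=(0,0,0) → follower holds at (-47.000, 28.000, -33.000°)
step 2: Δleader=(-15.000, 7.000, 28.000°), engaged; cmd=(-58.000, 27.000, 82.000°) → follower=(-105.000, 55.000, 49.000°)
step 3: Δleader=(19.000, -13.000, -18.000°), engaged; cmd=(78.000, -53.000, -56.000°) → follower=(-27.000, 2.000, -7.000°)
step 4: Δleader=(23.000, 9.000, -12.000°), engaged; cmd=(94.000, 35.000, -38.000°) → follower=(67.000, 37.000, -45.000°)
step 5: Δleader=(21.000, -1.000, -41.000°), engaged; cmd=(86.000, -5.000, -125.000°) → follower=(153.000, 32.000, -170.000°)
step 6: Δleader=(-19.000, 8.000, -29.000°), disengaged; cmd=(0,0,0) → follower holds at (153.000, 32.000, -170.000°)
step 7: Δleader=(-9.000, -23.000, 30.000°), engaged; cmd=(-34.000, -93.000, 88.000°) → follower=(119.000, -61.000, -82.000°)


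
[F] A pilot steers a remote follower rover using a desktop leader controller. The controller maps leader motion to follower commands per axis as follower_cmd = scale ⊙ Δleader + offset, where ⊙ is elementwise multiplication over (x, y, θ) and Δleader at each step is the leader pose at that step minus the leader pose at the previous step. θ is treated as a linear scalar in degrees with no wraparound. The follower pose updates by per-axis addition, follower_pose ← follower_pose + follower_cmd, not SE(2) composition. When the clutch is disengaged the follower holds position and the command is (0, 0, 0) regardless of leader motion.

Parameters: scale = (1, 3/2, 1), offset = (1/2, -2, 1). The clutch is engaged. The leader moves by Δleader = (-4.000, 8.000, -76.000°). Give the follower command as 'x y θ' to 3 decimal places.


-3.500 10.000 -75.000

axis x: 1·-4.000 + 1/2 = -3.500
axis y: 3/2·8.000 + -2 = 10.000
axis θ: 1·-76.000 + 1 = -75.000


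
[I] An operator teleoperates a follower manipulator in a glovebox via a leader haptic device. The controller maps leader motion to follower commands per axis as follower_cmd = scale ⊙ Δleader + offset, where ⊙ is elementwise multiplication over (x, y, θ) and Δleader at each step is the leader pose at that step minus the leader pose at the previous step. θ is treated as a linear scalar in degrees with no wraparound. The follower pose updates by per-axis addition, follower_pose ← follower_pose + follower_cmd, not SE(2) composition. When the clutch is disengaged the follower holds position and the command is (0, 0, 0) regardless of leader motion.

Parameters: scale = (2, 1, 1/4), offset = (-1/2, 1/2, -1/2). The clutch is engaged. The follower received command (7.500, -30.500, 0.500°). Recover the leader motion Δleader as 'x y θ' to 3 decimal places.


4.000 -31.000 4.000

axis x: (7.500 − -1/2) / (2) = 4.000
axis y: (-30.500 − 1/2) / (1) = -31.000
axis θ: (0.500 − -1/2) / (1/4) = 4.000


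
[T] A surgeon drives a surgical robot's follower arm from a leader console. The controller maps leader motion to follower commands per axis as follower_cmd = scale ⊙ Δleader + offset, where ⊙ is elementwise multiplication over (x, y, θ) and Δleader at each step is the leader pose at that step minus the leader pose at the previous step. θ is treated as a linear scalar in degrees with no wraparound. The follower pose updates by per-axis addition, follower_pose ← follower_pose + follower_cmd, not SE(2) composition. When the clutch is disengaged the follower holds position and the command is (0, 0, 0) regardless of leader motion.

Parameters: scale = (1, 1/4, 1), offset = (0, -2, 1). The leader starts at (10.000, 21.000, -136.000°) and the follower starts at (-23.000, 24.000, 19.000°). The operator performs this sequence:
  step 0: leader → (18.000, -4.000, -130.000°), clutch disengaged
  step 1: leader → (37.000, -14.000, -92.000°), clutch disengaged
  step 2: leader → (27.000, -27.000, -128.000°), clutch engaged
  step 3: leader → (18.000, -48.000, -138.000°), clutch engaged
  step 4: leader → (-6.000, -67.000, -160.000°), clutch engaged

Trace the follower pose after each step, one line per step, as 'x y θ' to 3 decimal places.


step 0: Δleader=(8.000, -25.000, 6.000°), disengaged; cmd=(0,0,0) → follower holds at (-23.000, 24.000, 19.000°)
step 1: Δleader=(19.000, -10.000, 38.000°), disengaged; cmd=(0,0,0) → follower holds at (-23.000, 24.000, 19.000°)
step 2: Δleader=(-10.000, -13.000, -36.000°), engaged; cmd=(-10.000, -5.250, -35.000°) → follower=(-33.000, 18.750, -16.000°)
step 3: Δleader=(-9.000, -21.000, -10.000°), engaged; cmd=(-9.000, -7.250, -9.000°) → follower=(-42.000, 11.500, -25.000°)
step 4: Δleader=(-24.000, -19.000, -22.000°), engaged; cmd=(-24.000, -6.750, -21.000°) → follower=(-66.000, 4.750, -46.000°)

-23.000 24.000 19.000
-23.000 24.000 19.000
-33.000 18.750 -16.000
-42.000 11.500 -25.000
-66.000 4.750 -46.000


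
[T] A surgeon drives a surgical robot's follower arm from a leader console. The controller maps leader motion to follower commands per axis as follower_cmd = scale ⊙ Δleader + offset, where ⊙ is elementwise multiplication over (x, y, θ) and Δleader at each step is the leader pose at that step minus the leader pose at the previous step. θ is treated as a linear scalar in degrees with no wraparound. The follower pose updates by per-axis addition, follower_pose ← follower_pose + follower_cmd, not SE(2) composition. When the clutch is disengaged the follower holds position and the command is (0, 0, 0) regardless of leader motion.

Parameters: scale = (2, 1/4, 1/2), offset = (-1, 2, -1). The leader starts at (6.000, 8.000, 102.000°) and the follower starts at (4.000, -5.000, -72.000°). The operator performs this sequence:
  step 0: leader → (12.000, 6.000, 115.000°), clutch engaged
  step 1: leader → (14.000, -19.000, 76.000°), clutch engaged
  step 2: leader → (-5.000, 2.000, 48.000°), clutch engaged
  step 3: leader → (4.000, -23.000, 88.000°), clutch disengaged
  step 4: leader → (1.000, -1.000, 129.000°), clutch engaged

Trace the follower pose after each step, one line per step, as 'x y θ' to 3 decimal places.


15.000 -3.500 -66.500
18.000 -7.750 -87.000
-21.000 -0.500 -102.000
-21.000 -0.500 -102.000
-28.000 7.000 -82.500

step 0: Δleader=(6.000, -2.000, 13.000°), engaged; cmd=(11.000, 1.500, 5.500°) → follower=(15.000, -3.500, -66.500°)
step 1: Δleader=(2.000, -25.000, -39.000°), engaged; cmd=(3.000, -4.250, -20.500°) → follower=(18.000, -7.750, -87.000°)
step 2: Δleader=(-19.000, 21.000, -28.000°), engaged; cmd=(-39.000, 7.250, -15.000°) → follower=(-21.000, -0.500, -102.000°)
step 3: Δleader=(9.000, -25.000, 40.000°), disengaged; cmd=(0,0,0) → follower holds at (-21.000, -0.500, -102.000°)
step 4: Δleader=(-3.000, 22.000, 41.000°), engaged; cmd=(-7.000, 7.500, 19.500°) → follower=(-28.000, 7.000, -82.500°)


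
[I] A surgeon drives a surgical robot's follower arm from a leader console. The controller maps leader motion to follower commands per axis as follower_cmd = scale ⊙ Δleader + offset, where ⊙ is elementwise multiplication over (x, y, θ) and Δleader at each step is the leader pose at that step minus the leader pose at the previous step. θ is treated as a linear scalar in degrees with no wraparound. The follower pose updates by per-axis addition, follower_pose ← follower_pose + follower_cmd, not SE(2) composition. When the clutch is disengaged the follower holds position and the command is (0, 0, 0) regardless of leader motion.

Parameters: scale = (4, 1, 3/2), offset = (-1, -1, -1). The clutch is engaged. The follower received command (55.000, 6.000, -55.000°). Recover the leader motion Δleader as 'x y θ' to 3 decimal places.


axis x: (55.000 − -1) / (4) = 14.000
axis y: (6.000 − -1) / (1) = 7.000
axis θ: (-55.000 − -1) / (3/2) = -36.000

14.000 7.000 -36.000


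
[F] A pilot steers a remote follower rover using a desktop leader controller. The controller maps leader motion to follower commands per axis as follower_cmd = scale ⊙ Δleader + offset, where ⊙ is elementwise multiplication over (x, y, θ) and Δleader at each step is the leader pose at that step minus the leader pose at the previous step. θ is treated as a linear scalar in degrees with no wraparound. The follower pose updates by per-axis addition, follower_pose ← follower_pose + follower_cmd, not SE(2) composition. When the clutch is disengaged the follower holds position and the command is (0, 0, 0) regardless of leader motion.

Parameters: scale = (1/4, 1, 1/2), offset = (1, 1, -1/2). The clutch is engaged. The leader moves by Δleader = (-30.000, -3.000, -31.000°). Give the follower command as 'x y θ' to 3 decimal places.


-6.500 -2.000 -16.000

axis x: 1/4·-30.000 + 1 = -6.500
axis y: 1·-3.000 + 1 = -2.000
axis θ: 1/2·-31.000 + -1/2 = -16.000


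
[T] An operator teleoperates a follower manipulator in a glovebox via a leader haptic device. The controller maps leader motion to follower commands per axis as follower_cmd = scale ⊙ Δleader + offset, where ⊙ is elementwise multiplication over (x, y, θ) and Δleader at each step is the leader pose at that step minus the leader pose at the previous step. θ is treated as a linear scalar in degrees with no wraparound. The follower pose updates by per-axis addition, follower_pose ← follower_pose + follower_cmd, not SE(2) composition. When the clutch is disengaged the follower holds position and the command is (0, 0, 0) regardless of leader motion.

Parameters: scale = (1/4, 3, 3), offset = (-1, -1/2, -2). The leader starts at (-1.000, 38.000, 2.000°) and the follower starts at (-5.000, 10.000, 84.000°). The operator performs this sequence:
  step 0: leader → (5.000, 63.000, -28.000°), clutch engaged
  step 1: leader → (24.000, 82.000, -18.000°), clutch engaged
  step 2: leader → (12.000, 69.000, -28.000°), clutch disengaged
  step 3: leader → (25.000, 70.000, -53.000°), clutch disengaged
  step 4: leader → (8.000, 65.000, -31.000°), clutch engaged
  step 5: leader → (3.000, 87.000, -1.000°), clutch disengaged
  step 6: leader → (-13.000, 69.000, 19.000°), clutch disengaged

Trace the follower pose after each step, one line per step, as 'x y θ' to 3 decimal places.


step 0: Δleader=(6.000, 25.000, -30.000°), engaged; cmd=(0.500, 74.500, -92.000°) → follower=(-4.500, 84.500, -8.000°)
step 1: Δleader=(19.000, 19.000, 10.000°), engaged; cmd=(3.750, 56.500, 28.000°) → follower=(-0.750, 141.000, 20.000°)
step 2: Δleader=(-12.000, -13.000, -10.000°), disengaged; cmd=(0,0,0) → follower holds at (-0.750, 141.000, 20.000°)
step 3: Δleader=(13.000, 1.000, -25.000°), disengaged; cmd=(0,0,0) → follower holds at (-0.750, 141.000, 20.000°)
step 4: Δleader=(-17.000, -5.000, 22.000°), engaged; cmd=(-5.250, -15.500, 64.000°) → follower=(-6.000, 125.500, 84.000°)
step 5: Δleader=(-5.000, 22.000, 30.000°), disengaged; cmd=(0,0,0) → follower holds at (-6.000, 125.500, 84.000°)
step 6: Δleader=(-16.000, -18.000, 20.000°), disengaged; cmd=(0,0,0) → follower holds at (-6.000, 125.500, 84.000°)

-4.500 84.500 -8.000
-0.750 141.000 20.000
-0.750 141.000 20.000
-0.750 141.000 20.000
-6.000 125.500 84.000
-6.000 125.500 84.000
-6.000 125.500 84.000


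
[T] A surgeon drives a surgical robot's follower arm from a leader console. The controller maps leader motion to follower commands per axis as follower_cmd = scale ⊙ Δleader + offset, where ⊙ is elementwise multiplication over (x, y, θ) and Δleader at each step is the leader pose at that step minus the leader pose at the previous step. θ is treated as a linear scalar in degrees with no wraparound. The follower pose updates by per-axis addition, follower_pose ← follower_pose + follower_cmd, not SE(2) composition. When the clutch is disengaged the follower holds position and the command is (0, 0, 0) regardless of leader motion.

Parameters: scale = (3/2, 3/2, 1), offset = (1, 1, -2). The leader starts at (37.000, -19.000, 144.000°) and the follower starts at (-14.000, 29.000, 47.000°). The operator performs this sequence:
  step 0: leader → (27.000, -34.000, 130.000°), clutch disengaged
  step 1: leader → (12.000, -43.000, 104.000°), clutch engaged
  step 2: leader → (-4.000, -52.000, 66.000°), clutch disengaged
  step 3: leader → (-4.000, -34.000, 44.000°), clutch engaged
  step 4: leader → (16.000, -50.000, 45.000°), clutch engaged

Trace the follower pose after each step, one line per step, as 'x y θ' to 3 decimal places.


-14.000 29.000 47.000
-35.500 16.500 19.000
-35.500 16.500 19.000
-34.500 44.500 -5.000
-3.500 21.500 -6.000

step 0: Δleader=(-10.000, -15.000, -14.000°), disengaged; cmd=(0,0,0) → follower holds at (-14.000, 29.000, 47.000°)
step 1: Δleader=(-15.000, -9.000, -26.000°), engaged; cmd=(-21.500, -12.500, -28.000°) → follower=(-35.500, 16.500, 19.000°)
step 2: Δleader=(-16.000, -9.000, -38.000°), disengaged; cmd=(0,0,0) → follower holds at (-35.500, 16.500, 19.000°)
step 3: Δleader=(0.000, 18.000, -22.000°), engaged; cmd=(1.000, 28.000, -24.000°) → follower=(-34.500, 44.500, -5.000°)
step 4: Δleader=(20.000, -16.000, 1.000°), engaged; cmd=(31.000, -23.000, -1.000°) → follower=(-3.500, 21.500, -6.000°)


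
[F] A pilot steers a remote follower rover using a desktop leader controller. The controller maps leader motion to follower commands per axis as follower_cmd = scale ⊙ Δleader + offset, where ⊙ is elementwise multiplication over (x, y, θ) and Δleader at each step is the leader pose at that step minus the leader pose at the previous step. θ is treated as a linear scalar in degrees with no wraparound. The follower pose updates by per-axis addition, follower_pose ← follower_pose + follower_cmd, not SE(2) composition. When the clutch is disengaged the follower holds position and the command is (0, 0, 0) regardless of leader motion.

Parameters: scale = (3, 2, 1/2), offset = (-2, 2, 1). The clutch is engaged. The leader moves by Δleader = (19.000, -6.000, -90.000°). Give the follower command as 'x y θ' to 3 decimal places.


55.000 -10.000 -44.000

axis x: 3·19.000 + -2 = 55.000
axis y: 2·-6.000 + 2 = -10.000
axis θ: 1/2·-90.000 + 1 = -44.000


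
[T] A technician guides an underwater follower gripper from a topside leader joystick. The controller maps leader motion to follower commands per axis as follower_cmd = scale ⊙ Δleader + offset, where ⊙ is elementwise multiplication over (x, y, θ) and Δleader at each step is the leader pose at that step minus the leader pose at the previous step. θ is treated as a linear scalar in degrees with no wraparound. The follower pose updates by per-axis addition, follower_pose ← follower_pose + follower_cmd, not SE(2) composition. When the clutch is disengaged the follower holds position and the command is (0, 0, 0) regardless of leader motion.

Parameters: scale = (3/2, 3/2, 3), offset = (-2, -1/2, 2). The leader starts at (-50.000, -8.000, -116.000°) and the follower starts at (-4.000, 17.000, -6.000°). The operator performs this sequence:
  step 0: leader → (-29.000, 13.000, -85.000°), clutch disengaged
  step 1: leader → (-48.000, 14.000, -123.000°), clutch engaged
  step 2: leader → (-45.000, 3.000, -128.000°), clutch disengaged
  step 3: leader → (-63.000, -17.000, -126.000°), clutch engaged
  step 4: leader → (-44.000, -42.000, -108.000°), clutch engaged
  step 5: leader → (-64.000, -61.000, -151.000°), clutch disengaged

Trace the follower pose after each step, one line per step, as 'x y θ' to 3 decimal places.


step 0: Δleader=(21.000, 21.000, 31.000°), disengaged; cmd=(0,0,0) → follower holds at (-4.000, 17.000, -6.000°)
step 1: Δleader=(-19.000, 1.000, -38.000°), engaged; cmd=(-30.500, 1.000, -112.000°) → follower=(-34.500, 18.000, -118.000°)
step 2: Δleader=(3.000, -11.000, -5.000°), disengaged; cmd=(0,0,0) → follower holds at (-34.500, 18.000, -118.000°)
step 3: Δleader=(-18.000, -20.000, 2.000°), engaged; cmd=(-29.000, -30.500, 8.000°) → follower=(-63.500, -12.500, -110.000°)
step 4: Δleader=(19.000, -25.000, 18.000°), engaged; cmd=(26.500, -38.000, 56.000°) → follower=(-37.000, -50.500, -54.000°)
step 5: Δleader=(-20.000, -19.000, -43.000°), disengaged; cmd=(0,0,0) → follower holds at (-37.000, -50.500, -54.000°)

-4.000 17.000 -6.000
-34.500 18.000 -118.000
-34.500 18.000 -118.000
-63.500 -12.500 -110.000
-37.000 -50.500 -54.000
-37.000 -50.500 -54.000


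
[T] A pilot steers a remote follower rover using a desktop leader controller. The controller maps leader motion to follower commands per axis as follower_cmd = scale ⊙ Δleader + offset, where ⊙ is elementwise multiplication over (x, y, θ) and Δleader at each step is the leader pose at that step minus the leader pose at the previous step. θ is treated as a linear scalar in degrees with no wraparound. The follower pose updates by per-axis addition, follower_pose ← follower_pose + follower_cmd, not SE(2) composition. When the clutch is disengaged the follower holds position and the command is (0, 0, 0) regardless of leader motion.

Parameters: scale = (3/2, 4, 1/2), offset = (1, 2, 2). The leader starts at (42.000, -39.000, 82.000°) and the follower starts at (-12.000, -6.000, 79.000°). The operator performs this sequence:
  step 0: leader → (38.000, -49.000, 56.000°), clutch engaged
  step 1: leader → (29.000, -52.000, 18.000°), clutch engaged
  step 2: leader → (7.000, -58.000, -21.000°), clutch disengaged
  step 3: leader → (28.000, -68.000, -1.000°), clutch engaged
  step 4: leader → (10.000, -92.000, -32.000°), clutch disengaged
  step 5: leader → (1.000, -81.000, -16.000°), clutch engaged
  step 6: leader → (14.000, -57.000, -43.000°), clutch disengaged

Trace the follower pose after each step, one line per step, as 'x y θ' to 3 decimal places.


step 0: Δleader=(-4.000, -10.000, -26.000°), engaged; cmd=(-5.000, -38.000, -11.000°) → follower=(-17.000, -44.000, 68.000°)
step 1: Δleader=(-9.000, -3.000, -38.000°), engaged; cmd=(-12.500, -10.000, -17.000°) → follower=(-29.500, -54.000, 51.000°)
step 2: Δleader=(-22.000, -6.000, -39.000°), disengaged; cmd=(0,0,0) → follower holds at (-29.500, -54.000, 51.000°)
step 3: Δleader=(21.000, -10.000, 20.000°), engaged; cmd=(32.500, -38.000, 12.000°) → follower=(3.000, -92.000, 63.000°)
step 4: Δleader=(-18.000, -24.000, -31.000°), disengaged; cmd=(0,0,0) → follower holds at (3.000, -92.000, 63.000°)
step 5: Δleader=(-9.000, 11.000, 16.000°), engaged; cmd=(-12.500, 46.000, 10.000°) → follower=(-9.500, -46.000, 73.000°)
step 6: Δleader=(13.000, 24.000, -27.000°), disengaged; cmd=(0,0,0) → follower holds at (-9.500, -46.000, 73.000°)

-17.000 -44.000 68.000
-29.500 -54.000 51.000
-29.500 -54.000 51.000
3.000 -92.000 63.000
3.000 -92.000 63.000
-9.500 -46.000 73.000
-9.500 -46.000 73.000


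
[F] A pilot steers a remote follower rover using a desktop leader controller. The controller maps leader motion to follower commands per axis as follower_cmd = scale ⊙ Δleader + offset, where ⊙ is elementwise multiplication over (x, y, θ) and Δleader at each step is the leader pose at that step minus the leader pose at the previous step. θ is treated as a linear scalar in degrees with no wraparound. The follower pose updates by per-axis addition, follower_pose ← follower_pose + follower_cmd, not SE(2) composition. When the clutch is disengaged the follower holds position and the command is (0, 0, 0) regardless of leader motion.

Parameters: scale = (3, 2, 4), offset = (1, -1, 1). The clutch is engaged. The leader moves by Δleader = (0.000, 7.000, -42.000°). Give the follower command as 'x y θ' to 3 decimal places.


1.000 13.000 -167.000

axis x: 3·0.000 + 1 = 1.000
axis y: 2·7.000 + -1 = 13.000
axis θ: 4·-42.000 + 1 = -167.000


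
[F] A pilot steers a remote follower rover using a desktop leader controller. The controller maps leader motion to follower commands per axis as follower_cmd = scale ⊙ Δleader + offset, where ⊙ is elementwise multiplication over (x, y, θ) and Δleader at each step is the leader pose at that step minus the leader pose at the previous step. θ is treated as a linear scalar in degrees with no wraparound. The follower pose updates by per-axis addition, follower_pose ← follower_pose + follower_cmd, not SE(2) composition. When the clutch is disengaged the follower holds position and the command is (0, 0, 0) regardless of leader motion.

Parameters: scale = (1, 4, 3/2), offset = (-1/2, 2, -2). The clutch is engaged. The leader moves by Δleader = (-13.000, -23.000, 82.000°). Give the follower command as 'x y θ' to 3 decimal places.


-13.500 -90.000 121.000

axis x: 1·-13.000 + -1/2 = -13.500
axis y: 4·-23.000 + 2 = -90.000
axis θ: 3/2·82.000 + -2 = 121.000


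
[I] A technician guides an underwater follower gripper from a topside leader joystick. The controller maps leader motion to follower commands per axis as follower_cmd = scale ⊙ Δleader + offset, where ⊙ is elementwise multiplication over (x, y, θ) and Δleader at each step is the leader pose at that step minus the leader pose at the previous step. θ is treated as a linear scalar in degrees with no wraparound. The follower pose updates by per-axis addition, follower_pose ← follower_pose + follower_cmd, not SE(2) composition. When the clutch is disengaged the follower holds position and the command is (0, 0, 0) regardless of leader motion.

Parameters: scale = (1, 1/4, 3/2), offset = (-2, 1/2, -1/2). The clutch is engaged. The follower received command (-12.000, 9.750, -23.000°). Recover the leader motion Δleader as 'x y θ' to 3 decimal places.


-10.000 37.000 -15.000

axis x: (-12.000 − -2) / (1) = -10.000
axis y: (9.750 − 1/2) / (1/4) = 37.000
axis θ: (-23.000 − -1/2) / (3/2) = -15.000


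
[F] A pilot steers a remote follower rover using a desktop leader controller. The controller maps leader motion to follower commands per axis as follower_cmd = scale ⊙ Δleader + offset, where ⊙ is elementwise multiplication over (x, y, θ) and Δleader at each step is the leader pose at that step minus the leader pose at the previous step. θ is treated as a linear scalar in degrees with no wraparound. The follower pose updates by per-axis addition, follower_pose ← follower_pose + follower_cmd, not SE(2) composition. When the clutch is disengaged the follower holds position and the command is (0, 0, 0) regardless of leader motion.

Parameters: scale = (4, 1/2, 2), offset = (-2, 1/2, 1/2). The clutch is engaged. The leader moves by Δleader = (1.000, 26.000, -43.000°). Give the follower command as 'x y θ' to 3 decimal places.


axis x: 4·1.000 + -2 = 2.000
axis y: 1/2·26.000 + 1/2 = 13.500
axis θ: 2·-43.000 + 1/2 = -85.500

2.000 13.500 -85.500


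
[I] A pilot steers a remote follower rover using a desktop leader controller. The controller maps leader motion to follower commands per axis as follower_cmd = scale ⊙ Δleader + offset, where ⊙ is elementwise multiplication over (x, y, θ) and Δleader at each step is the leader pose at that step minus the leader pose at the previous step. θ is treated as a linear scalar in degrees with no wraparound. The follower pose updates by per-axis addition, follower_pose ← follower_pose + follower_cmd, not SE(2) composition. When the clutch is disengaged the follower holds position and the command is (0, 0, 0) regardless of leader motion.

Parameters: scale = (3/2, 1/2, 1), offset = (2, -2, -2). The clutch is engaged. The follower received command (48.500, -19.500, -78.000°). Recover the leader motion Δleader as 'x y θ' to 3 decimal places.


axis x: (48.500 − 2) / (3/2) = 31.000
axis y: (-19.500 − -2) / (1/2) = -35.000
axis θ: (-78.000 − -2) / (1) = -76.000

31.000 -35.000 -76.000


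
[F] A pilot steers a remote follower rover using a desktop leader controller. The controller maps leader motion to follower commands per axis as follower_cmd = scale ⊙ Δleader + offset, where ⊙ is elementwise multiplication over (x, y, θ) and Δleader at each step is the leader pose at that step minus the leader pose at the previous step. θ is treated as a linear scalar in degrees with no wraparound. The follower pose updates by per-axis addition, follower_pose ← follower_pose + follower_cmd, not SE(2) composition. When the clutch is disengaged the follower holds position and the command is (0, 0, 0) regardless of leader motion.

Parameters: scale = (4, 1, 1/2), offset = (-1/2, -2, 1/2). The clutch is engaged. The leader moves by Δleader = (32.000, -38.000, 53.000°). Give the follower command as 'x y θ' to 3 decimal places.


127.500 -40.000 27.000

axis x: 4·32.000 + -1/2 = 127.500
axis y: 1·-38.000 + -2 = -40.000
axis θ: 1/2·53.000 + 1/2 = 27.000


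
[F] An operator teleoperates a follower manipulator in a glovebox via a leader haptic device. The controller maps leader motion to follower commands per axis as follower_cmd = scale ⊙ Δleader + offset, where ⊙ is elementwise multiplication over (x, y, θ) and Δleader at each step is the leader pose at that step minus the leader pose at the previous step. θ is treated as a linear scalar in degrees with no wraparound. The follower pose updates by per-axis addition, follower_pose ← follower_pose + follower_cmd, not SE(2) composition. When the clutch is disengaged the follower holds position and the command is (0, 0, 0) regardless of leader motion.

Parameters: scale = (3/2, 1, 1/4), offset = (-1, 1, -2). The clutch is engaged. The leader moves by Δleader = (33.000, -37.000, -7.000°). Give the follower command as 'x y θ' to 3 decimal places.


axis x: 3/2·33.000 + -1 = 48.500
axis y: 1·-37.000 + 1 = -36.000
axis θ: 1/4·-7.000 + -2 = -3.750

48.500 -36.000 -3.750
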